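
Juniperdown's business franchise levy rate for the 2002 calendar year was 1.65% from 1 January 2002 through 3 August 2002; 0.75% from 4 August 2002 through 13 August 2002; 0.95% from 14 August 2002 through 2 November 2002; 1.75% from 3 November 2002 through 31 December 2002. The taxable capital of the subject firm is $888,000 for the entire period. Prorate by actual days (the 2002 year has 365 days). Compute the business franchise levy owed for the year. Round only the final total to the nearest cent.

$13,197.14

1 January – 3 August 2002: 215 days at 1.65% → $888,000 × 1.65% × 215/365 = $8,630.6301
4 August – 13 August 2002: 10 days at 0.75% → $888,000 × 0.75% × 10/365 = $182.4658
14 August – 2 November 2002: 81 days at 0.95% → $888,000 × 0.95% × 81/365 = $1,872.0986
3 November – 31 December 2002: 59 days at 1.75% → $888,000 × 1.75% × 59/365 = $2,511.9452
Total = $13,197.1397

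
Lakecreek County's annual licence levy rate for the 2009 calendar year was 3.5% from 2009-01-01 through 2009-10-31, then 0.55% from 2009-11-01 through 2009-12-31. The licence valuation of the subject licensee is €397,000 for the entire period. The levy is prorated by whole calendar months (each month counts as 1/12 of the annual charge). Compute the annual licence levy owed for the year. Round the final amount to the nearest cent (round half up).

€11,943.08

2009-01-01 to 2009-10-31: 10 months at 3.5% → €397,000 × 3.5% × 10/12 = €11,579.1667
2009-11-01 to 2009-12-31: 2 months at 0.55% → €397,000 × 0.55% × 2/12 = €363.9167
Total = €11,943.0833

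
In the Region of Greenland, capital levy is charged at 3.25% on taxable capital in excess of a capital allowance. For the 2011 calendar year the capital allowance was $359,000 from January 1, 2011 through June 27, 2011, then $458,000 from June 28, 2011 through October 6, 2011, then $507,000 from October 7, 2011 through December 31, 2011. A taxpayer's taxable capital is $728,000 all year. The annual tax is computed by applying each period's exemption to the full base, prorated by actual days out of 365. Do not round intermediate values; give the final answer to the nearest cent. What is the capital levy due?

January 1 – June 27, 2011: 178 days, exemption $359,000 → ($728,000 − $359,000) × 3.25% × 178/365 = $5,848.3973
June 28 – October 6, 2011: 101 days, exemption $458,000 → ($728,000 − $458,000) × 3.25% × 101/365 = $2,428.1507
October 7 – December 31, 2011: 86 days, exemption $507,000 → ($728,000 − $507,000) × 3.25% × 86/365 = $1,692.3151
Total = $9,968.8630

$9,968.86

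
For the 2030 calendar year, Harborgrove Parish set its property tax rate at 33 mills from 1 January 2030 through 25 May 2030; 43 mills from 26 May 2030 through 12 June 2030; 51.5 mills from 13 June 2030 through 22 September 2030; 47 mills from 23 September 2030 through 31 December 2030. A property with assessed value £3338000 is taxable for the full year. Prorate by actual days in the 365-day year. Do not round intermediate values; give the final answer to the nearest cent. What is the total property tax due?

1 January – 25 May 2030: 145 days at 33 mills → £3338000 × 3.3% × 145/365 = £43759.8082
26 May – 12 June 2030: 18 days at 43 mills → £3338000 × 4.3% × 18/365 = £7078.3890
13 June – 22 September 2030: 102 days at 51.5 mills → £3338000 × 5.15% × 102/365 = £48039.7644
23 September – 31 December 2030: 100 days at 47 mills → £3338000 × 4.7% × 100/365 = £42982.4658
Total = £141860.4274

£141860.43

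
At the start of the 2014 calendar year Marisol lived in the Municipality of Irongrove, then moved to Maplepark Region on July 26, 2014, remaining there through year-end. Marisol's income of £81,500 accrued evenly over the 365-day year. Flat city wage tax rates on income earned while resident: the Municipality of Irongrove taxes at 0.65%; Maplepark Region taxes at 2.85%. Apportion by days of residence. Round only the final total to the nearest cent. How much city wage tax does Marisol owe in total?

The Municipality of Irongrove, January 1 – July 25, 2014: 206 days → £81,500 × 0.65% × 206/365 = £298.9822
Maplepark Region, July 26 – December 31, 2014: 159 days → £81,500 × 2.85% × 159/365 = £1,011.8281
Total = £1,310.8103

£1,310.81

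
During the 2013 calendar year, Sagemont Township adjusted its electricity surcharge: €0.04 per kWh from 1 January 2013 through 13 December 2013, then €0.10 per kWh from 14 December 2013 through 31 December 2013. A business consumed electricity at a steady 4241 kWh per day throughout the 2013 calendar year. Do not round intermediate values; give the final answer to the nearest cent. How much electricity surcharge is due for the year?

1 January – 13 December 2013: 347 days × 4241 kWh/day = 1,471,627 kWh at €0.04/kWh → €58,865.08
14 December – 31 December 2013: 18 days × 4241 kWh/day = 76,338 kWh at €0.10/kWh → €7,633.80

€66,498.88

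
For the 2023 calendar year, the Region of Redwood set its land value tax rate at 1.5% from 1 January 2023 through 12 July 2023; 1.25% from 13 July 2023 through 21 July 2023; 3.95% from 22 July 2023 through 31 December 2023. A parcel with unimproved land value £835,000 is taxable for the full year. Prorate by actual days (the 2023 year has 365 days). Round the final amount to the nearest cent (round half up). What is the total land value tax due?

£21,609.34

1 January – 12 July 2023: 193 days at 1.5% → £835,000 × 1.5% × 193/365 = £6,622.8082
13 July – 21 July 2023: 9 days at 1.25% → £835,000 × 1.25% × 9/365 = £257.3630
22 July – 31 December 2023: 163 days at 3.95% → £835,000 × 3.95% × 163/365 = £14,729.1712
Total = £21,609.3425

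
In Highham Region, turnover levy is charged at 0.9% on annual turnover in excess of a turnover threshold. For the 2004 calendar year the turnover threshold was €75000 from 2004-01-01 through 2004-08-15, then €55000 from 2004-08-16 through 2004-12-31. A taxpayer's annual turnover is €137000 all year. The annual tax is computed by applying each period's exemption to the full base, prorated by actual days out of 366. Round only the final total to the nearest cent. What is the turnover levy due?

€625.87

2004-01-01 to 2004-08-15: 228 days, exemption €75000 → (€137000 − €75000) × 0.9% × 228/366 = €347.6066
2004-08-16 to 2004-12-31: 138 days, exemption €55000 → (€137000 − €55000) × 0.9% × 138/366 = €278.2623
Total = €625.8689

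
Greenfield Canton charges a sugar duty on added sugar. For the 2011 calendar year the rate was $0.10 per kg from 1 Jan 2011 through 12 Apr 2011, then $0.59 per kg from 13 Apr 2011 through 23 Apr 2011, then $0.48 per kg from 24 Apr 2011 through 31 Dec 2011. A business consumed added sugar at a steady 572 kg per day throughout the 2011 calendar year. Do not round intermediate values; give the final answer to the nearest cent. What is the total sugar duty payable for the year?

1 Jan – 12 Apr 2011: 102 days × 572 kg/day = 58,344 kg at $0.10/kg → $5,834.40
13 Apr – 23 Apr 2011: 11 days × 572 kg/day = 6,292 kg at $0.59/kg → $3,712.28
24 Apr – 31 Dec 2011: 252 days × 572 kg/day = 144,144 kg at $0.48/kg → $69,189.12

$78,735.80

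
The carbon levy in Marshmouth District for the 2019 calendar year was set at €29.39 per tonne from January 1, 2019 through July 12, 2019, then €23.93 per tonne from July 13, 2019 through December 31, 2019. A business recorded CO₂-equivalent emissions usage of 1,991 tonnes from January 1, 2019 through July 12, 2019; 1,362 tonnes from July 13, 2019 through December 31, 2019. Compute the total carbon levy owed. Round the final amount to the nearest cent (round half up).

€91108.15

January 1 – July 12, 2019: 1,991 tonnes at €29.39/tonne → €58515.49
July 13 – December 31, 2019: 1,362 tonnes at €23.93/tonne → €32592.66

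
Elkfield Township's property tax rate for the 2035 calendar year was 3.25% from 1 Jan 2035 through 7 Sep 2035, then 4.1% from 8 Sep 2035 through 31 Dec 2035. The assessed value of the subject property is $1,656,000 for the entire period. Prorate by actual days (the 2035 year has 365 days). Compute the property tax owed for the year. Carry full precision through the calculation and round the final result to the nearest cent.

1 Jan – 7 Sep 2035: 250 days at 3.25% → $1,656,000 × 3.25% × 250/365 = $36,863.0137
8 Sep – 31 Dec 2035: 115 days at 4.1% → $1,656,000 × 4.1% × 115/365 = $21,391.8904
Total = $58,254.9041

$58,254.90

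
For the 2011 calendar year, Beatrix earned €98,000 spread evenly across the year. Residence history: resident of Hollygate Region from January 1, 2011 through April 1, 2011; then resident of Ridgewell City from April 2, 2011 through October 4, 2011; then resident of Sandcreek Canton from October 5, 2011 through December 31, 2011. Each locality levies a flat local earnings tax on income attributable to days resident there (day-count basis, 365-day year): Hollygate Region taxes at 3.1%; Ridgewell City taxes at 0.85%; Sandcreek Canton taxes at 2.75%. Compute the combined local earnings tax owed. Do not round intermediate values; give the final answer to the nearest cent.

€1,831.66

Hollygate Region, January 1 – April 1, 2011: 91 days → €98,000 × 3.1% × 91/365 = €757.4192
Ridgewell City, April 2 – October 4, 2011: 186 days → €98,000 × 0.85% × 186/365 = €424.4877
Sandcreek Canton, October 5 – December 31, 2011: 88 days → €98,000 × 2.75% × 88/365 = €649.7534
Total = €1,831.6603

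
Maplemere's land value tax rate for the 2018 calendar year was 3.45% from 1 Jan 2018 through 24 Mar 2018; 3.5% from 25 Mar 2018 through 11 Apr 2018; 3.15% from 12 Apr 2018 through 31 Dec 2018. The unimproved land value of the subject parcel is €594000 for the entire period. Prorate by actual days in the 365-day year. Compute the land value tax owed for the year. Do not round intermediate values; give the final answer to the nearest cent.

€19218.75

1 Jan – 24 Mar 2018: 83 days at 3.45% → €594000 × 3.45% × 83/365 = €4660.0521
25 Mar – 11 Apr 2018: 18 days at 3.5% → €594000 × 3.5% × 18/365 = €1025.2603
12 Apr – 31 Dec 2018: 264 days at 3.15% → €594000 × 3.15% × 264/365 = €13533.4356
Total = €19218.7479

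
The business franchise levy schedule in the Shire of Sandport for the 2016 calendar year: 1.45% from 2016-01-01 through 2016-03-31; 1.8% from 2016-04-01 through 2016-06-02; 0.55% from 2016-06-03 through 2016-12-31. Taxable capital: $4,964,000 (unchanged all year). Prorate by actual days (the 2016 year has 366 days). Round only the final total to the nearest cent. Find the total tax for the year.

$49,090.70

2016-01-01 to 2016-03-31: 91 days at 1.45% → $4,964,000 × 1.45% × 91/366 = $17,896.1694
2016-04-01 to 2016-06-02: 63 days at 1.8% → $4,964,000 × 1.8% × 63/366 = $15,380.2623
2016-06-03 to 2016-12-31: 212 days at 0.55% → $4,964,000 × 0.55% × 212/366 = $15,814.2732
Total = $49,090.7049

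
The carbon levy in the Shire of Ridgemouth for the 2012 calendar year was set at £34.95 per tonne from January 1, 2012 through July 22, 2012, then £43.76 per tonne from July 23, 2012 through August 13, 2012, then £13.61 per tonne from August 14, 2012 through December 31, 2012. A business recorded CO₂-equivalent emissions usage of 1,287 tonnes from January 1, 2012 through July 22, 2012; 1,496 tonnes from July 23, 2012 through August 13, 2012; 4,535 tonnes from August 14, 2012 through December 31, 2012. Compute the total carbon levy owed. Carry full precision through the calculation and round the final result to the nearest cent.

January 1 – July 22, 2012: 1,287 tonnes at £34.95/tonne → £44,980.65
July 23 – August 13, 2012: 1,496 tonnes at £43.76/tonne → £65,464.96
August 14 – December 31, 2012: 4,535 tonnes at £13.61/tonne → £61,721.35

£172,166.96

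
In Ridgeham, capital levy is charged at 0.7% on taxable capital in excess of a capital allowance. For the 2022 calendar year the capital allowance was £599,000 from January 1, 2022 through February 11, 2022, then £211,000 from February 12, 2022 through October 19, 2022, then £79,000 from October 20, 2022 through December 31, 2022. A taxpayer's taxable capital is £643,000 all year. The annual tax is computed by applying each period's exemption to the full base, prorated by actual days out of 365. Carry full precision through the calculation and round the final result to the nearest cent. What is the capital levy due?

January 1 – February 11, 2022: 42 days, exemption £599,000 → (£643,000 − £599,000) × 0.7% × 42/365 = £35.4411
February 12 – October 19, 2022: 250 days, exemption £211,000 → (£643,000 − £211,000) × 0.7% × 250/365 = £2,071.2329
October 20 – December 31, 2022: 73 days, exemption £79,000 → (£643,000 − £79,000) × 0.7% × 73/365 = £789.6000
Total = £2,896.2740

£2,896.27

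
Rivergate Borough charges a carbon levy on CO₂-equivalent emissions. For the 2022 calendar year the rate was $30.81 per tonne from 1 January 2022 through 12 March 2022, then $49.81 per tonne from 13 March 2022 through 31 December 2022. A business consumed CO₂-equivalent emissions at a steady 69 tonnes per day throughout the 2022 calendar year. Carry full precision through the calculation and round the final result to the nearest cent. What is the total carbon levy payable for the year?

$1161383.85

1 January – 12 March 2022: 71 days × 69 tonnes/day = 4,899 tonnes at $30.81/tonne → $150938.19
13 March – 31 December 2022: 294 days × 69 tonnes/day = 20,286 tonnes at $49.81/tonne → $1010445.66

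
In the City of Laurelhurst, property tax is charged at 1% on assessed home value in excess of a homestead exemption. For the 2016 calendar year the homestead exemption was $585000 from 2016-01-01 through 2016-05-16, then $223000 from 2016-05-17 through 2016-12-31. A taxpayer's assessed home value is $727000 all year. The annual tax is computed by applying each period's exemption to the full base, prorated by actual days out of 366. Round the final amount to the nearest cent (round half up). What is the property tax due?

2016-01-01 to 2016-05-16: 137 days, exemption $585000 → ($727000 − $585000) × 1% × 137/366 = $531.5301
2016-05-17 to 2016-12-31: 229 days, exemption $223000 → ($727000 − $223000) × 1% × 229/366 = $3153.4426
Total = $3684.9727

$3684.97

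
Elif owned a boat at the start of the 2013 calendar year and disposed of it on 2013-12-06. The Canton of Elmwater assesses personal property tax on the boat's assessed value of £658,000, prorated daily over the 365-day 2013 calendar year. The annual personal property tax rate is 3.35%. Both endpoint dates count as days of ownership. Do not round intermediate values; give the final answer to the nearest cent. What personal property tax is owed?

Days held (2013-01-01 to 2013-12-06): 340 out of 365
Tax = £658,000 × 3.35% × 340/365 = £20,533.2055

£20,533.21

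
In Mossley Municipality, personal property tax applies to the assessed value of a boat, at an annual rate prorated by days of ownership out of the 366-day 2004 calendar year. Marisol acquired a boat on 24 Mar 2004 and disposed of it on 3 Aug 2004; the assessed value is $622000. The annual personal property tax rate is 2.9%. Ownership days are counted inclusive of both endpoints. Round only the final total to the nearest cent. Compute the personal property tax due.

$6554.79

Days held (24 Mar – 3 Aug 2004): 133 out of 366
Tax = $622000 × 2.9% × 133/366 = $6554.7923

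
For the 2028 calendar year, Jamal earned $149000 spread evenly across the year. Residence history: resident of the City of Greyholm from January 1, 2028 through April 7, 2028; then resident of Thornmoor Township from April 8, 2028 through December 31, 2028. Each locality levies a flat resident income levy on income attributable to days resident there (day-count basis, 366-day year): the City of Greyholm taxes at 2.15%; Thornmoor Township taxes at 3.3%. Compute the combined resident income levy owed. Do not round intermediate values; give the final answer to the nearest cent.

The City of Greyholm, January 1 – April 7, 2028: 98 days → $149000 × 2.15% × 98/366 = $857.7678
Thornmoor Township, April 8 – December 31, 2028: 268 days → $149000 × 3.3% × 268/366 = $3600.4262
Total = $4458.1940

$4458.19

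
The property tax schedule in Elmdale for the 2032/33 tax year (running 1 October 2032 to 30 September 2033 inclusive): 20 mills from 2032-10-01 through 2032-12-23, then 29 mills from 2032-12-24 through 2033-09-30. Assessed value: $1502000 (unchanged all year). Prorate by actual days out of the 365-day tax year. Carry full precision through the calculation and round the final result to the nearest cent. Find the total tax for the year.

$40447.01

2032-10-01 to 2032-12-23: 84 days at 20 mills → $1502000 × 2% × 84/365 = $6913.3151
2032-12-24 to 2033-09-30: 281 days at 29 mills → $1502000 × 2.9% × 281/365 = $33533.6932
Total = $40447.0082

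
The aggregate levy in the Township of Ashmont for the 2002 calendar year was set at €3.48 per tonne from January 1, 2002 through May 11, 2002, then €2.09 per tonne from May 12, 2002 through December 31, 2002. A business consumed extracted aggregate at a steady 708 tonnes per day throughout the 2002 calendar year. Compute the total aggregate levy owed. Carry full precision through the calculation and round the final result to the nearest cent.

€669017.52

January 1 – May 11, 2002: 131 days × 708 tonnes/day = 92,748 tonnes at €3.48/tonne → €322763.04
May 12 – December 31, 2002: 234 days × 708 tonnes/day = 165,672 tonnes at €2.09/tonne → €346254.48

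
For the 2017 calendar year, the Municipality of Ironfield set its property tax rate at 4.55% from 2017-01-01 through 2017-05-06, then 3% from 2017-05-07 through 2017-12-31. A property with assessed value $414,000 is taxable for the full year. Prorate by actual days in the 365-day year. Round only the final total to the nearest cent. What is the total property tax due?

$14,635.18

2017-01-01 to 2017-05-06: 126 days at 4.55% → $414,000 × 4.55% × 126/365 = $6,502.6356
2017-05-07 to 2017-12-31: 239 days at 3% → $414,000 × 3% × 239/365 = $8,132.5479
Total = $14,635.1836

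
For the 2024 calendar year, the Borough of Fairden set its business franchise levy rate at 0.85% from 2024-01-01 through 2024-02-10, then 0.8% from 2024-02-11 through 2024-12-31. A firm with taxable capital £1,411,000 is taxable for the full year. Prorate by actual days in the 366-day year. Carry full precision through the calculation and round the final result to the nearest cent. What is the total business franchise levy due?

£11,367.03

2024-01-01 to 2024-02-10: 41 days at 0.85% → £1,411,000 × 0.85% × 41/366 = £1,343.5342
2024-02-11 to 2024-12-31: 325 days at 0.8% → £1,411,000 × 0.8% × 325/366 = £10,023.4973
Total = £11,367.0314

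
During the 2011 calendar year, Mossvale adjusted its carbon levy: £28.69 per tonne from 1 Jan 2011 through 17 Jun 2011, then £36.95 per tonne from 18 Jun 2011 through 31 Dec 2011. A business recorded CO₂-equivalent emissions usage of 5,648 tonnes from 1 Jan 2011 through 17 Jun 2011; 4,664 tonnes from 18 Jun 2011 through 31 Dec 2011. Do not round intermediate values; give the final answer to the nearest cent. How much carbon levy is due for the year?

1 Jan – 17 Jun 2011: 5,648 tonnes at £28.69/tonne → £162,041.12
18 Jun – 31 Dec 2011: 4,664 tonnes at £36.95/tonne → £172,334.80

£334,375.92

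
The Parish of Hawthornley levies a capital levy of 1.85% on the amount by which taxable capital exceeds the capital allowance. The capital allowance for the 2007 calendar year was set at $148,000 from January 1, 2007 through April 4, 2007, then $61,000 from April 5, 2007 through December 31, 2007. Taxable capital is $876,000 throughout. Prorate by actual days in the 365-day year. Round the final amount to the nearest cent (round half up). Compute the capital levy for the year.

January 1 – April 4, 2007: 94 days, exemption $148,000 → ($876,000 − $148,000) × 1.85% × 94/365 = $3,468.4712
April 5 – December 31, 2007: 271 days, exemption $61,000 → ($876,000 − $61,000) × 1.85% × 271/365 = $11,194.5274
Total = $14,662.9986

$14,663.00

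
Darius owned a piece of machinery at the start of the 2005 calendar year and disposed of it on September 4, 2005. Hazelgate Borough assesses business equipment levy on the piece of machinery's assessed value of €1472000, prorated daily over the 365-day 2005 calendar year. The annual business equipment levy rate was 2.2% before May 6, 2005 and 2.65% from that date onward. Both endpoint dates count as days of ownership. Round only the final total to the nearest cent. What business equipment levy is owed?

January 1 – May 5, 2005: 125 days at 2.2% → €1472000 × 2.2% × 125/365 = €11090.4110
May 6 – September 4, 2005: 122 days at 2.65% → €1472000 × 2.65% × 122/365 = €13038.2904
Total = €24128.7014

€24128.70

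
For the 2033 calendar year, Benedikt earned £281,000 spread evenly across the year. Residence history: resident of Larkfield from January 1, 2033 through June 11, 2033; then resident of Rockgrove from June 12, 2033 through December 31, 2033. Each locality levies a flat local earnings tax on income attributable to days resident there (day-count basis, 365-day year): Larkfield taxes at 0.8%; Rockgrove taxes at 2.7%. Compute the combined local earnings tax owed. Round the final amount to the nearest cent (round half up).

£5,217.36

Larkfield, January 1 – June 11, 2033: 162 days → £281,000 × 0.8% × 162/365 = £997.7425
Rockgrove, June 12 – December 31, 2033: 203 days → £281,000 × 2.7% × 203/365 = £4,219.6192
Total = £5,217.3616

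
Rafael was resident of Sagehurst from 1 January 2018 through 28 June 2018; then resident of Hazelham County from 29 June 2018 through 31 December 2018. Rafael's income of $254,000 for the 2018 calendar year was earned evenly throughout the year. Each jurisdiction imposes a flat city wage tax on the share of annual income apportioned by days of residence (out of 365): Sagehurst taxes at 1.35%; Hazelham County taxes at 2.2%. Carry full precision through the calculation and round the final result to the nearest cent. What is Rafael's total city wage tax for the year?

$4,529.20

Sagehurst, 1 January – 28 June 2018: 179 days → $254,000 × 1.35% × 179/365 = $1,681.6192
Hazelham County, 29 June – 31 December 2018: 186 days → $254,000 × 2.2% × 186/365 = $2,847.5836
Total = $4,529.2027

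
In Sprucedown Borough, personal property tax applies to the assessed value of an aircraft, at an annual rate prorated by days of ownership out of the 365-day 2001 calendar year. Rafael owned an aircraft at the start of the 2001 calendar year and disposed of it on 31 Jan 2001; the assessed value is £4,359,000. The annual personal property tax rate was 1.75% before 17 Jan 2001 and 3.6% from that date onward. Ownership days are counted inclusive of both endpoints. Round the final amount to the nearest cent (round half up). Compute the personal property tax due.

£9,792.82

1 Jan – 16 Jan 2001: 16 days at 1.75% → £4,359,000 × 1.75% × 16/365 = £3,343.8904
17 Jan – 31 Jan 2001: 15 days at 3.6% → £4,359,000 × 3.6% × 15/365 = £6,448.9315
Total = £9,792.8219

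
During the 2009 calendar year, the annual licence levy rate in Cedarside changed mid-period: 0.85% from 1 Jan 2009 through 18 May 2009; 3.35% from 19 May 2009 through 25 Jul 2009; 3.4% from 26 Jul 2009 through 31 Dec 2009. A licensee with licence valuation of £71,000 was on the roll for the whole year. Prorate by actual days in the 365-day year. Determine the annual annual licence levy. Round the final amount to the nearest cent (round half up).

1 Jan – 18 May 2009: 138 days at 0.85% → £71,000 × 0.85% × 138/365 = £228.1726
19 May – 25 Jul 2009: 68 days at 3.35% → £71,000 × 3.35% × 68/365 = £443.1178
26 Jul – 31 Dec 2009: 159 days at 3.4% → £71,000 × 3.4% × 159/365 = £1,051.5781
Total = £1,722.8685

£1,722.87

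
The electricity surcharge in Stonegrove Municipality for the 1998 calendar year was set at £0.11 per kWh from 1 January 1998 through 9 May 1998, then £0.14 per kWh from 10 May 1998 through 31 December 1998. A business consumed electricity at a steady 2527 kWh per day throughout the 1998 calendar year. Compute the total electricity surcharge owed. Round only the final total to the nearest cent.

£119,350.21

1 January – 9 May 1998: 129 days × 2527 kWh/day = 325,983 kWh at £0.11/kWh → £35,858.13
10 May – 31 December 1998: 236 days × 2527 kWh/day = 596,372 kWh at £0.14/kWh → £83,492.08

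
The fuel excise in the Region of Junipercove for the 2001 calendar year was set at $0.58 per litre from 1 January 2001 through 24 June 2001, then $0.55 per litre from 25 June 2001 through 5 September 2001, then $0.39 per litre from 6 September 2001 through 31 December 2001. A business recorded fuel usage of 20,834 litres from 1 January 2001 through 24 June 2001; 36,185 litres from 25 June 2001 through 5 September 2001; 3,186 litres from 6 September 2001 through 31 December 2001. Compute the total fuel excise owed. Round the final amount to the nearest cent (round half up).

1 January – 24 June 2001: 20,834 litres at $0.58/litre → $12,083.72
25 June – 5 September 2001: 36,185 litres at $0.55/litre → $19,901.75
6 September – 31 December 2001: 3,186 litres at $0.39/litre → $1,242.54

$33,228.01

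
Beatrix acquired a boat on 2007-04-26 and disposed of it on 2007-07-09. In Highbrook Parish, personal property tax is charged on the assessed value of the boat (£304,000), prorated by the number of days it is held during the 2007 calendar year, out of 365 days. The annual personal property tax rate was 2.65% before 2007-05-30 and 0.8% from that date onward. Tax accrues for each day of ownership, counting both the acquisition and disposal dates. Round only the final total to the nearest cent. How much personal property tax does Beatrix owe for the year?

£1,023.61

2007-04-26 to 2007-05-29: 34 days at 2.65% → £304,000 × 2.65% × 34/365 = £750.4219
2007-05-30 to 2007-07-09: 41 days at 0.8% → £304,000 × 0.8% × 41/365 = £273.1836
Total = £1,023.6055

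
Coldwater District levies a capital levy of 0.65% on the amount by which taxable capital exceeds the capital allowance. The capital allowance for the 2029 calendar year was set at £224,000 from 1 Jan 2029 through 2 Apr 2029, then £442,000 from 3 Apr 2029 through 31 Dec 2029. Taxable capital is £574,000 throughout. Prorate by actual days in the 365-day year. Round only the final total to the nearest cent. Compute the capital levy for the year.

1 Jan – 2 Apr 2029: 92 days, exemption £224,000 → (£574,000 − £224,000) × 0.65% × 92/365 = £573.4247
3 Apr – 31 Dec 2029: 273 days, exemption £442,000 → (£574,000 − £442,000) × 0.65% × 273/365 = £641.7370
Total = £1,215.1616

£1,215.16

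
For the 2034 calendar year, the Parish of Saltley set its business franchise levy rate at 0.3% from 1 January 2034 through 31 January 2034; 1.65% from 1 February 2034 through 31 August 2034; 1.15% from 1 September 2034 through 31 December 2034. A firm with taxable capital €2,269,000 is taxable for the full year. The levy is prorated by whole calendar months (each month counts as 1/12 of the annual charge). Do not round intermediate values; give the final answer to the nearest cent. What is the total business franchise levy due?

€31,104.21

1 January – 31 January 2034: 1 month at 0.3% → €2,269,000 × 0.3% × 1/12 = €567.2500
1 February – 31 August 2034: 7 months at 1.65% → €2,269,000 × 1.65% × 7/12 = €21,839.1250
1 September – 31 December 2034: 4 months at 1.15% → €2,269,000 × 1.15% × 4/12 = €8,697.8333
Total = €31,104.2083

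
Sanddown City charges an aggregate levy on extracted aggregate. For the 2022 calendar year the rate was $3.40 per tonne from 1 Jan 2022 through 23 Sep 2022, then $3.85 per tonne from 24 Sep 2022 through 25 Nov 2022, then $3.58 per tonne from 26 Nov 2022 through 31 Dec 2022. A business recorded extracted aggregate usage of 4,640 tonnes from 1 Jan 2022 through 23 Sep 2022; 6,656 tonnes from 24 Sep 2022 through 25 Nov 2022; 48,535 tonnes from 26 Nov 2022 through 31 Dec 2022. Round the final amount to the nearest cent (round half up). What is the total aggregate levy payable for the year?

$215,156.90

1 Jan – 23 Sep 2022: 4,640 tonnes at $3.40/tonne → $15,776.00
24 Sep – 25 Nov 2022: 6,656 tonnes at $3.85/tonne → $25,625.60
26 Nov – 31 Dec 2022: 48,535 tonnes at $3.58/tonne → $173,755.30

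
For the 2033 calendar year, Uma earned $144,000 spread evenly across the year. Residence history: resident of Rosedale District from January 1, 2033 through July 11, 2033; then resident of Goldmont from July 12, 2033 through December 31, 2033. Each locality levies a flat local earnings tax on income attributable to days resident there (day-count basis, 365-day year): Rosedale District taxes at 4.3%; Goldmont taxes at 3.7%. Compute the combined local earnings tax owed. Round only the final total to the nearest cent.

$5,782.49

Rosedale District, January 1 – July 11, 2033: 192 days → $144,000 × 4.3% × 192/365 = $3,257.1616
Goldmont, July 12 – December 31, 2033: 173 days → $144,000 × 3.7% × 173/365 = $2,525.3260
Total = $5,782.4877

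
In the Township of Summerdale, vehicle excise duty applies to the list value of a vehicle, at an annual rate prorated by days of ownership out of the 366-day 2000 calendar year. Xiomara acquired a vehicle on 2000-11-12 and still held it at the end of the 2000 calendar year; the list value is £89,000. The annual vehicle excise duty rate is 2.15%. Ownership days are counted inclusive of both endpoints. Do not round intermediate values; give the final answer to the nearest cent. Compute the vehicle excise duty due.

Days held (2000-11-12 to 2000-12-31): 50 out of 366
Tax = £89,000 × 2.15% × 50/366 = £261.4071

£261.41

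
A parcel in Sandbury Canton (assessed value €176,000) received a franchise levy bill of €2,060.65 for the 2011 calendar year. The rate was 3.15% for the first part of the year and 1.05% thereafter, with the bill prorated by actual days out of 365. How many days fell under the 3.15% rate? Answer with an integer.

Let d = days at the first rate; then 365 − d days at the second rate.
€176,000 × [3.15%·d + 1.05%·(365−d)] / 365 = €2,060.65
Solving gives d = 21, so the new rate took effect on January 22, 2011.

21 days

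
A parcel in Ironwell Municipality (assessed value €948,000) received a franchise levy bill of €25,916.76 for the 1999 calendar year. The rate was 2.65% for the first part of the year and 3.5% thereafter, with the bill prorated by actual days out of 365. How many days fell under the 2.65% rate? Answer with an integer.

Let d = days at the first rate; then 365 − d days at the second rate.
€948,000 × [2.65%·d + 3.5%·(365−d)] / 365 = €25,916.76
Solving gives d = 329, so the new rate took effect on 26 November 1999.

329 days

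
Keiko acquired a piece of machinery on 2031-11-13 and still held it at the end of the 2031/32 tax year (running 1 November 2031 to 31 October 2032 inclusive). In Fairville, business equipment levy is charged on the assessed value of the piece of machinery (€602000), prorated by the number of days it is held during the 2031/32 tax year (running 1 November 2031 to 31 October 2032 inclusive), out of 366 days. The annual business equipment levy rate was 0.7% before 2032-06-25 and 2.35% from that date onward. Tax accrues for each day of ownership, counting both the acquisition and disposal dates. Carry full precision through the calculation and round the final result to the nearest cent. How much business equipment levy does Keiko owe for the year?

€7576.81

2031-11-13 to 2032-06-24: 225 days at 0.7% → €602000 × 0.7% × 225/366 = €2590.5738
2032-06-25 to 2032-10-31: 129 days at 2.35% → €602000 × 2.35% × 129/366 = €4986.2377
Total = €7576.8115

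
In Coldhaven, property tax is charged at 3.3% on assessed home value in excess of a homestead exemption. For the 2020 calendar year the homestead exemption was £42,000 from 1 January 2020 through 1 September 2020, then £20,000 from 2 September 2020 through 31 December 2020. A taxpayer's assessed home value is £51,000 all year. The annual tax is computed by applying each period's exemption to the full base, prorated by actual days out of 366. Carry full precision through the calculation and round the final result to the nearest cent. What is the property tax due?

1 January – 1 September 2020: 245 days, exemption £42,000 → (£51,000 − £42,000) × 3.3% × 245/366 = £198.8115
2 September – 31 December 2020: 121 days, exemption £20,000 → (£51,000 − £20,000) × 3.3% × 121/366 = £338.2049
Total = £537.0164

£537.02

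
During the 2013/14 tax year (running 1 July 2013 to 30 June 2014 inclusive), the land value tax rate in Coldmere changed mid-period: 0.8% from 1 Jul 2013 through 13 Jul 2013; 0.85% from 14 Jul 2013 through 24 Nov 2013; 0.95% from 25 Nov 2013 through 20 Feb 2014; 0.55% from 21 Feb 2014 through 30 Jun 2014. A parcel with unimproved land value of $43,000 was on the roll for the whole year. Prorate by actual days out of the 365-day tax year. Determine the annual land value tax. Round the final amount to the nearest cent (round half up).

1 Jul – 13 Jul 2013: 13 days at 0.8% → $43,000 × 0.8% × 13/365 = $12.2521
14 Jul – 24 Nov 2013: 134 days at 0.85% → $43,000 × 0.85% × 134/365 = $134.1836
25 Nov 2013 – 20 Feb 2014: 88 days at 0.95% → $43,000 × 0.95% × 88/365 = $98.4877
21 Feb – 30 Jun 2014: 130 days at 0.55% → $43,000 × 0.55% × 130/365 = $84.2329
Total = $329.1562

$329.16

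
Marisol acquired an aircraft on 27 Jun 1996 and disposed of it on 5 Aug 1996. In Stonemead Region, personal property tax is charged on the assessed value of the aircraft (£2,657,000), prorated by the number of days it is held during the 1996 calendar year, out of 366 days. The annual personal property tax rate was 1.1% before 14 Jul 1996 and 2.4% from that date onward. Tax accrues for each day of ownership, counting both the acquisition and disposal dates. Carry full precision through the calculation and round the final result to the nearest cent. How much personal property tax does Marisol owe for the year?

£5,364.82

27 Jun – 13 Jul 1996: 17 days at 1.1% → £2,657,000 × 1.1% × 17/366 = £1,357.5383
14 Jul – 5 Aug 1996: 23 days at 2.4% → £2,657,000 × 2.4% × 23/366 = £4,007.2787
Total = £5,364.8169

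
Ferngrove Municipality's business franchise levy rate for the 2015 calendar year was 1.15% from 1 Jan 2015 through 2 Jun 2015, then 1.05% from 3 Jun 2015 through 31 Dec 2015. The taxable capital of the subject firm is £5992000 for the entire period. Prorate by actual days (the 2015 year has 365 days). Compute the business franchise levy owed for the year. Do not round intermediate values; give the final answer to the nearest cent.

1 Jan – 2 Jun 2015: 153 days at 1.15% → £5992000 × 1.15% × 153/365 = £28884.7233
3 Jun – 31 Dec 2015: 212 days at 1.05% → £5992000 × 1.05% × 212/365 = £36542.9918
Total = £65427.7151

£65427.72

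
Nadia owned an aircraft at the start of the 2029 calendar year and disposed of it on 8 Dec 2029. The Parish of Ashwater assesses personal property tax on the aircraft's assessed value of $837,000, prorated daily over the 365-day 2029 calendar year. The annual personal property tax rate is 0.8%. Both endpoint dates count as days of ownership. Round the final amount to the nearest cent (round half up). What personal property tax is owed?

$6,274.06

Days held (1 Jan – 8 Dec 2029): 342 out of 365
Tax = $837,000 × 0.8% × 342/365 = $6,274.0603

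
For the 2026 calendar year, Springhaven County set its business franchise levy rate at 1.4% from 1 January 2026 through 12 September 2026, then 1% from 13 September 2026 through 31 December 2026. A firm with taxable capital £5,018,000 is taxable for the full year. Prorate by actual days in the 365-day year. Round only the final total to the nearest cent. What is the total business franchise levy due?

£64,202.90

1 January – 12 September 2026: 255 days at 1.4% → £5,018,000 × 1.4% × 255/365 = £49,080.1644
13 September – 31 December 2026: 110 days at 1% → £5,018,000 × 1% × 110/365 = £15,122.7397
Total = £64,202.9041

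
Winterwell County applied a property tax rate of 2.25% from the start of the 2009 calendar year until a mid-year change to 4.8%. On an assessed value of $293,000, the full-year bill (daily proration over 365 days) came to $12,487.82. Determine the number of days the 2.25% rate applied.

Let d = days at the first rate; then 365 − d days at the second rate.
$293,000 × [2.25%·d + 4.8%·(365−d)] / 365 = $12,487.82
Solving gives d = 77, so the new rate took effect on 19 March 2009.

77 days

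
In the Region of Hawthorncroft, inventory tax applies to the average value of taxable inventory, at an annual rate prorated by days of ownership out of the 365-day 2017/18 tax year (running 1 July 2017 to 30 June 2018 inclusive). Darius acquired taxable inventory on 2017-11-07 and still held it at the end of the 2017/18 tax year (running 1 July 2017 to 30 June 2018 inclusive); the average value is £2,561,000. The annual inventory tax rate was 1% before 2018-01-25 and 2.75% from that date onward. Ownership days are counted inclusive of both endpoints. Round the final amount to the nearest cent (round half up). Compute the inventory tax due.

2017-11-07 to 2018-01-24: 79 days at 1% → £2,561,000 × 1% × 79/365 = £5,542.9863
2018-01-25 to 2018-06-30: 157 days at 2.75% → £2,561,000 × 2.75% × 157/365 = £30,293.4726
Total = £35,836.4589

£35,836.46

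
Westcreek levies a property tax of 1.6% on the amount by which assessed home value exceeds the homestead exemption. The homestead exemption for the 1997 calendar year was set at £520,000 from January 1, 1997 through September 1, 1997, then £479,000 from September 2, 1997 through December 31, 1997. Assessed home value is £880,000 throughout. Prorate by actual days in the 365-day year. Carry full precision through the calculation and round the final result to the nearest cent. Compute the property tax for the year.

January 1 – September 1, 1997: 244 days, exemption £520,000 → (£880,000 − £520,000) × 1.6% × 244/365 = £3,850.5205
September 2 – December 31, 1997: 121 days, exemption £479,000 → (£880,000 − £479,000) × 1.6% × 121/365 = £2,126.9479
Total = £5,977.4685

£5,977.47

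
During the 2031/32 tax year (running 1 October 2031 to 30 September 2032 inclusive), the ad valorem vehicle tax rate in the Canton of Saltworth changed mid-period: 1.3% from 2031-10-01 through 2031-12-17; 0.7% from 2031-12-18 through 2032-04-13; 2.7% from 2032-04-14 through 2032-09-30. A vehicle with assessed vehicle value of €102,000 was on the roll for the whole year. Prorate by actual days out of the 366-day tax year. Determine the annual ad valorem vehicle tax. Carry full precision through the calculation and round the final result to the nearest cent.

€1,791.97

2031-10-01 to 2031-12-17: 78 days at 1.3% → €102,000 × 1.3% × 78/366 = €282.5902
2031-12-18 to 2032-04-13: 118 days at 0.7% → €102,000 × 0.7% × 118/366 = €230.1967
2032-04-14 to 2032-09-30: 170 days at 2.7% → €102,000 × 2.7% × 170/366 = €1,279.1803
Total = €1,791.9672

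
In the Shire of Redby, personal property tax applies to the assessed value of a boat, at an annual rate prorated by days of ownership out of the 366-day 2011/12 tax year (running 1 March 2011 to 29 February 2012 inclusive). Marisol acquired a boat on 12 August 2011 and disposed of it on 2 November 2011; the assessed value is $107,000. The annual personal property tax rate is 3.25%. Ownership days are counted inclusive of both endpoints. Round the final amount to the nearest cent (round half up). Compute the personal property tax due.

Days held (12 August – 2 November 2011): 83 out of 366
Tax = $107,000 × 3.25% × 83/366 = $788.6134

$788.61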